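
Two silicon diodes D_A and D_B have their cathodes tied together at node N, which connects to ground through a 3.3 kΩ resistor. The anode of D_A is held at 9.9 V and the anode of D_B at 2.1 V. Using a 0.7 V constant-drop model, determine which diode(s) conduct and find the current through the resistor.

Only D_A conducts; I_R ≈ 2.8 mA

Assume both conduct. Then node N would need to be at both 9.9−0.7 = 9.2 V and 2.1−0.7 = 1.4 V, which is impossible.
Assume only D_A conducts: V_N = 9.9 − 0.7 = 9.2 V, so I_R = 9.2/3.3 = 2.79 mA.
Check D_B: its anode-to-cathode voltage is 2.1 − 9.2 = -7.1 V < 0.7 V, so it is off. The assumption is consistent.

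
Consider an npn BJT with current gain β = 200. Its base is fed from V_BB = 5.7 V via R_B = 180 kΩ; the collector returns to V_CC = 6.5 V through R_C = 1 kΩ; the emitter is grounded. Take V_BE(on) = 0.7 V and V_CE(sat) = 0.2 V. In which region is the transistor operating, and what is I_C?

Assume active. Base-emitter loop: I_B = (V_BB − V_BE)/R_B = (5.7 − 0.7)/180 = 0.0278 mA.
I_C = β·I_B = 200×0.0278 = 5.56 mA.
V_CE = V_CC − I_C·R_C = 6.5 − 5.56×1 = 0.944 V > V_CE(sat), so the active-region assumption holds.

active; I_C ≈ 5.6 mA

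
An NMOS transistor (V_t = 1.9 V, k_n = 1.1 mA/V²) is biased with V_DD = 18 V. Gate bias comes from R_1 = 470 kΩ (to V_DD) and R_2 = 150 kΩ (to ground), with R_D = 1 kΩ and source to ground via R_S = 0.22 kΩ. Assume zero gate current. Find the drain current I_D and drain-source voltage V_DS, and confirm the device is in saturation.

I_D ≈ 2.2 mA, V_DS ≈ 15 V

V_G = V_DD·R_2/(R_1+R_2) = 18×150/620 = 4.35 V.
Assume saturation: I_D = (k_n/2)(V_GS − V_t)² with V_GS = V_G − I_D·R_S = 4.35 − 0.22·I_D.
Substituting gives 0.0266·I_D² − 1.59·I_D + 3.31 = 0, with roots I_D = 2.16 or 57.7 mA.
The root I_D = 57.7 mA gives V_GS = -8.34 V ≤ V_t, so take I_D = 2.16 mA.
Then V_GS = 3.88 V and V_DS = V_DD − I_D(R_D+R_S) = 18 − 2.16×1.22 = 15.4 V.
Saturation requires V_DS ≥ V_GS − V_t = 1.98 V; 15.4 ≥ 1.98 ✓.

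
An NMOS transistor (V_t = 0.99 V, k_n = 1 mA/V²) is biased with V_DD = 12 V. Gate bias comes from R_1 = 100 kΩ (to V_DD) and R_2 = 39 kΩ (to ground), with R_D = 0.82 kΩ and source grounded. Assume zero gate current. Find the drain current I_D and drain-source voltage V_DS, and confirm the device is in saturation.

I_D ≈ 2.8 mA, V_DS ≈ 9.7 V

V_G = V_DD·R_2/(R_1+R_2) = 12×39/139 = 3.37 V. With the source grounded, V_GS = V_G = 3.37 V.
Assume saturation: I_D = (k_n/2)(V_GS − V_t)² = (1/2)×(3.37 − 0.99)² = 0.5×2.38² = 2.82 mA.
V_DS = V_DD − I_D·R_D = 12 − 2.82×0.82 = 9.68 V.
Saturation requires V_DS ≥ V_GS − V_t = 2.38 V; 9.68 ≥ 2.38 ✓.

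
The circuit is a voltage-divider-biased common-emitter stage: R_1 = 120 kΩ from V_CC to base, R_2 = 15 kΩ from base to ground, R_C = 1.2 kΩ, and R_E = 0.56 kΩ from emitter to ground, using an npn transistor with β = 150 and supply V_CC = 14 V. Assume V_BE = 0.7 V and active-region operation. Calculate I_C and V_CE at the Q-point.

I_C ≈ 1.3 mA, V_CE ≈ 12 V

Thevenize the base divider: V_Th = V_CC·R_2/(R_1+R_2) = 14×15/135 = 1.56 V, R_Th = R_1‖R_2 = 13.3 kΩ.
Base-emitter loop: V_Th = I_B·R_Th + V_BE + (β+1)I_B·R_E, so I_B = (1.56 − 0.7) / (13.3 + 151×0.56) = 0.00874 mA.
I_C = β·I_B = 150×0.00874 = 1.31 mA, and I_E = (β+1)I_B = 1.32 mA.
V_CE = V_CC − I_C·R_C − I_E·R_E = 14 − 1.31×1.2 − 1.32×0.56 = 11.7 V.
V_CE = 11.7 V > 0.2 V confirms active-region operation.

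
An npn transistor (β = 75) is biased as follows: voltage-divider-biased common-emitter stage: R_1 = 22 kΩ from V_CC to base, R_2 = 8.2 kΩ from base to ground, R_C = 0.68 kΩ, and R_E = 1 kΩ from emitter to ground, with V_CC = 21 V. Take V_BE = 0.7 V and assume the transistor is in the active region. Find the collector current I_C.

Thevenize the base divider: V_Th = V_CC·R_2/(R_1+R_2) = 21×8.2/30.2 = 5.7 V, R_Th = R_1‖R_2 = 5.97 kΩ.
Base-emitter loop: V_Th = I_B·R_Th + V_BE + (β+1)I_B·R_E, so I_B = (5.7 − 0.7) / (5.97 + 76×1) = 0.061 mA.
I_C = β·I_B = 75×0.061 = 4.58 mA, and I_E = (β+1)I_B = 4.64 mA.
V_CE = V_CC − I_C·R_C − I_E·R_E = 21 − 4.58×0.68 − 4.64×1 = 13.3 V.
V_CE = 13.3 V > 0.2 V confirms active-region operation.

I_C ≈ 4.6 mA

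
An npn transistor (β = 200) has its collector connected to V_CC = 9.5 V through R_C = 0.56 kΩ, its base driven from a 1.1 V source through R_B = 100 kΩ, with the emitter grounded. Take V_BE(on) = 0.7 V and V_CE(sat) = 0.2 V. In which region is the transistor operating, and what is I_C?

Assume active. Base-emitter loop: I_B = (V_BB − V_BE)/R_B = (1.1 − 0.7)/100 = 0.004 mA.
I_C = β·I_B = 200×0.004 = 0.8 mA.
V_CE = V_CC − I_C·R_C = 9.5 − 0.8×0.56 = 9.05 V > V_CE(sat), so the active-region assumption holds.

active; I_C ≈ 0.8 mA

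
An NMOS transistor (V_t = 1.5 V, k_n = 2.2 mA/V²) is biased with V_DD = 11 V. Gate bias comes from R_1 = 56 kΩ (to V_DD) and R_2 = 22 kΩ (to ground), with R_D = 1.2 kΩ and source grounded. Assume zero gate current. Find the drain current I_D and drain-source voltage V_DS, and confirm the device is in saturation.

V_G = V_DD·R_2/(R_1+R_2) = 11×22/78 = 3.1 V. With the source grounded, V_GS = V_G = 3.1 V.
Assume saturation: I_D = (k_n/2)(V_GS − V_t)² = (2.2/2)×(3.1 − 1.5)² = 1.1×1.6² = 2.83 mA.
V_DS = V_DD − I_D·R_D = 11 − 2.83×1.2 = 7.61 V.
Saturation requires V_DS ≥ V_GS − V_t = 1.6 V; 7.61 ≥ 1.6 ✓.

I_D ≈ 2.8 mA, V_DS ≈ 7.6 V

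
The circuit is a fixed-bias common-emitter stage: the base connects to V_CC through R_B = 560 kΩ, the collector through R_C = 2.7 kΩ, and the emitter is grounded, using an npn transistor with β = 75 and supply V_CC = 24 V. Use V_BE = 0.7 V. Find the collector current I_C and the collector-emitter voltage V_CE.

Base loop: V_CC = I_B·R_B + V_BE, so I_B = (24 − 0.7)/560 kΩ = 0.0416 mA.
In the active region I_C = β·I_B = 75 × 0.0416 = 3.12 mA.
Collector loop: V_CE = V_CC − I_C·R_C = 24 − 3.12×2.7 = 15.6 V.
Since V_CE = 15.6 V > V_CE(sat) ≈ 0.2 V, the transistor is in the active region as assumed.

I_C ≈ 3.1 mA, V_CE ≈ 16 V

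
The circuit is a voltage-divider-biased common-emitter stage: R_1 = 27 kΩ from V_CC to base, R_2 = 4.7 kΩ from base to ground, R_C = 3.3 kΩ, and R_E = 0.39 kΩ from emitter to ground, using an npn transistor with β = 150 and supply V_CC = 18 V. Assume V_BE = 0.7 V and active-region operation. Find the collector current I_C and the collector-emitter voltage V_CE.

Thevenize the base divider: V_Th = V_CC·R_2/(R_1+R_2) = 18×4.7/31.7 = 2.67 V, R_Th = R_1‖R_2 = 4 kΩ.
Base-emitter loop: V_Th = I_B·R_Th + V_BE + (β+1)I_B·R_E, so I_B = (2.67 − 0.7) / (4 + 151×0.39) = 0.0313 mA.
I_C = β·I_B = 150×0.0313 = 4.7 mA, and I_E = (β+1)I_B = 4.73 mA.
V_CE = V_CC − I_C·R_C − I_E·R_E = 18 − 4.7×3.3 − 4.73×0.39 = 0.661 V.
V_CE = 0.661 V > 0.2 V confirms active-region operation.

I_C ≈ 4.7 mA, V_CE ≈ 0.66 V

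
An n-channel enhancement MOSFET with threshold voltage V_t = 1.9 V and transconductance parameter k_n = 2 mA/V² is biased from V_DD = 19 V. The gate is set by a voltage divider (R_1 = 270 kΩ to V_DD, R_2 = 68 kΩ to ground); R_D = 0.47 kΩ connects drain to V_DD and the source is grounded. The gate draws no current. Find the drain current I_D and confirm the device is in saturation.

I_D ≈ 3.7 mA

V_G = V_DD·R_2/(R_1+R_2) = 19×68/338 = 3.82 V. With the source grounded, V_GS = V_G = 3.82 V.
Assume saturation: I_D = (k_n/2)(V_GS − V_t)² = (2/2)×(3.82 − 1.9)² = 1×1.92² = 3.7 mA.
V_DS = V_DD − I_D·R_D = 19 − 3.7×0.47 = 17.3 V.
Saturation requires V_DS ≥ V_GS − V_t = 1.92 V; 17.3 ≥ 1.92 ✓.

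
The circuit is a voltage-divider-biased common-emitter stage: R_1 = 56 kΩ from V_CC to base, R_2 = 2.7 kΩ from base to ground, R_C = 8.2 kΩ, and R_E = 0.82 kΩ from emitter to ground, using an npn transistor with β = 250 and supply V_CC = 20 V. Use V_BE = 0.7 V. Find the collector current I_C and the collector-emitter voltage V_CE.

I_C ≈ 0.26 mA, V_CE ≈ 18 V

Thevenize the base divider: V_Th = V_CC·R_2/(R_1+R_2) = 20×2.7/58.7 = 0.92 V, R_Th = R_1‖R_2 = 2.58 kΩ.
Base-emitter loop: V_Th = I_B·R_Th + V_BE + (β+1)I_B·R_E, so I_B = (0.92 − 0.7) / (2.58 + 251×0.82) = 0.00106 mA.
I_C = β·I_B = 250×0.00106 = 0.264 mA, and I_E = (β+1)I_B = 0.265 mA.
V_CE = V_CC − I_C·R_C − I_E·R_E = 20 − 0.264×8.2 − 0.265×0.82 = 17.6 V.
V_CE = 17.6 V > 0.2 V confirms active-region operation.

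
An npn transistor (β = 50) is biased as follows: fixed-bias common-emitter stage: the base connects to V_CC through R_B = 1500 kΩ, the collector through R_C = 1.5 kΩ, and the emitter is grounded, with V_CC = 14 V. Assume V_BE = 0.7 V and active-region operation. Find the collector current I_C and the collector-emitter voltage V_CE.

I_C ≈ 0.44 mA, V_CE ≈ 13 V

Base loop: V_CC = I_B·R_B + V_BE, so I_B = (14 − 0.7)/1500 kΩ = 0.00887 mA.
In the active region I_C = β·I_B = 50 × 0.00887 = 0.443 mA.
Collector loop: V_CE = V_CC − I_C·R_C = 14 − 0.443×1.5 = 13.3 V.
Since V_CE = 13.3 V > V_CE(sat) ≈ 0.2 V, the transistor is in the active region as assumed.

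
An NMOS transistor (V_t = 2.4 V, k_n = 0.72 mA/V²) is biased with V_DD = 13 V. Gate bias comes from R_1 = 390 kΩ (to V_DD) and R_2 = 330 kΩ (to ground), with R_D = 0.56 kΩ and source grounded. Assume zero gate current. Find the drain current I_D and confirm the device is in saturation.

V_G = V_DD·R_2/(R_1+R_2) = 13×330/720 = 5.96 V. With the source grounded, V_GS = V_G = 5.96 V.
Assume saturation: I_D = (k_n/2)(V_GS − V_t)² = (0.72/2)×(5.96 − 2.4)² = 0.36×3.56² = 4.56 mA.
V_DS = V_DD − I_D·R_D = 13 − 4.56×0.56 = 10.4 V.
Saturation requires V_DS ≥ V_GS − V_t = 3.56 V; 10.4 ≥ 3.56 ✓.

I_D ≈ 4.6 mA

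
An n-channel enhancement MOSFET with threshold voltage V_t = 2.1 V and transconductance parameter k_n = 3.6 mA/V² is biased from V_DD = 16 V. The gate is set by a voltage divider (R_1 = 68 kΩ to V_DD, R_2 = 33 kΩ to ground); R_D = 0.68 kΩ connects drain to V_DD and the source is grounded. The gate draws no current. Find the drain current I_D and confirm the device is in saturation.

V_G = V_DD·R_2/(R_1+R_2) = 16×33/101 = 5.23 V. With the source grounded, V_GS = V_G = 5.23 V.
Assume saturation: I_D = (k_n/2)(V_GS − V_t)² = (3.6/2)×(5.23 − 2.1)² = 1.8×3.13² = 17.6 mA.
V_DS = V_DD − I_D·R_D = 16 − 17.6×0.68 = 4.03 V.
Saturation requires V_DS ≥ V_GS − V_t = 3.13 V; 4.03 ≥ 3.13 ✓.

I_D ≈ 18 mA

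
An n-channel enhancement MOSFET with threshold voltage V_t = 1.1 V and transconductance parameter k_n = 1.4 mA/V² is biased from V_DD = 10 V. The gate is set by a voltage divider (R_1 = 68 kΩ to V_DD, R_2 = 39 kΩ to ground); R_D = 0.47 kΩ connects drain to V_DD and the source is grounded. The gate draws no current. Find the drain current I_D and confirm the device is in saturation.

I_D ≈ 4.5 mA

V_G = V_DD·R_2/(R_1+R_2) = 10×39/107 = 3.64 V. With the source grounded, V_GS = V_G = 3.64 V.
Assume saturation: I_D = (k_n/2)(V_GS − V_t)² = (1.4/2)×(3.64 − 1.1)² = 0.7×2.54² = 4.53 mA.
V_DS = V_DD − I_D·R_D = 10 − 4.53×0.47 = 7.87 V.
Saturation requires V_DS ≥ V_GS − V_t = 2.54 V; 7.87 ≥ 2.54 ✓.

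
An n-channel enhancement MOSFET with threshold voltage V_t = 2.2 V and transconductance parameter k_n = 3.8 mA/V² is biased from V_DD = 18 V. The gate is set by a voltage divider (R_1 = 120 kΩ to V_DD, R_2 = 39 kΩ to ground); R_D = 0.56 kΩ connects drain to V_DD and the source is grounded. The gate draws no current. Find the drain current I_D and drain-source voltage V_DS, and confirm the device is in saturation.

I_D ≈ 9.3 mA, V_DS ≈ 13 V

V_G = V_DD·R_2/(R_1+R_2) = 18×39/159 = 4.42 V. With the source grounded, V_GS = V_G = 4.42 V.
Assume saturation: I_D = (k_n/2)(V_GS − V_t)² = (3.8/2)×(4.42 − 2.2)² = 1.9×2.22² = 9.32 mA.
V_DS = V_DD − I_D·R_D = 18 − 9.32×0.56 = 12.8 V.
Saturation requires V_DS ≥ V_GS − V_t = 2.22 V; 12.8 ≥ 2.22 ✓.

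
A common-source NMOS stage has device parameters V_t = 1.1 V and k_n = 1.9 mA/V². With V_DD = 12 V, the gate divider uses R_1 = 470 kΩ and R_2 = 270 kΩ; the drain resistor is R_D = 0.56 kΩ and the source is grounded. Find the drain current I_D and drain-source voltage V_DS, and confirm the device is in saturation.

I_D ≈ 10 mA, V_DS ≈ 6.3 V

V_G = V_DD·R_2/(R_1+R_2) = 12×270/740 = 4.38 V. With the source grounded, V_GS = V_G = 4.38 V.
Assume saturation: I_D = (k_n/2)(V_GS − V_t)² = (1.9/2)×(4.38 − 1.1)² = 0.95×3.28² = 10.2 mA.
V_DS = V_DD − I_D·R_D = 12 − 10.2×0.56 = 6.28 V.
Saturation requires V_DS ≥ V_GS − V_t = 3.28 V; 6.28 ≥ 3.28 ✓.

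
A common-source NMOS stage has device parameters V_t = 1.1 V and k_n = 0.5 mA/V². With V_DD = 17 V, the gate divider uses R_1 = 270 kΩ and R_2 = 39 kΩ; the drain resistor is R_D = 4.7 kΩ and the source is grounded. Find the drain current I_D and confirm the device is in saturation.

I_D ≈ 0.27 mA

V_G = V_DD·R_2/(R_1+R_2) = 17×39/309 = 2.15 V. With the source grounded, V_GS = V_G = 2.15 V.
Assume saturation: I_D = (k_n/2)(V_GS − V_t)² = (0.5/2)×(2.15 − 1.1)² = 0.25×1.05² = 0.273 mA.
V_DS = V_DD − I_D·R_D = 17 − 0.273×4.7 = 15.7 V.
Saturation requires V_DS ≥ V_GS − V_t = 1.05 V; 15.7 ≥ 1.05 ✓.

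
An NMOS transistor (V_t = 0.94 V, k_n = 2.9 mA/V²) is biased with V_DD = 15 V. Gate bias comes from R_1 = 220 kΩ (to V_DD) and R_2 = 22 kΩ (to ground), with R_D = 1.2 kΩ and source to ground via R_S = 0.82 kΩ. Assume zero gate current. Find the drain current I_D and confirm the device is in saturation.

I_D ≈ 0.14 mA

V_G = V_DD·R_2/(R_1+R_2) = 15×22/242 = 1.36 V.
Assume saturation: I_D = (k_n/2)(V_GS − V_t)² with V_GS = V_G − I_D·R_S = 1.36 − 0.82·I_D.
Substituting gives 0.975·I_D² − 2.01·I_D + 0.26 = 0, with roots I_D = 0.139 or 1.92 mA.
The root I_D = 1.92 mA gives V_GS = -0.211 V ≤ V_t, so take I_D = 0.139 mA.
Then V_GS = 1.25 V and V_DS = V_DD − I_D(R_D+R_S) = 15 − 0.139×2.02 = 14.7 V.
Saturation requires V_DS ≥ V_GS − V_t = 0.31 V; 14.7 ≥ 0.31 ✓.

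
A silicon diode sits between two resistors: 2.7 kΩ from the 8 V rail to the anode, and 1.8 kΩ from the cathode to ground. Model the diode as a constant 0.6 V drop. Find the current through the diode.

The two resistors are in series with the diode, so KVL gives 8 = I·2.7 + 0.6 + I·1.8.
I = (8 − 0.6) / (2.7 + 1.8) kΩ = 7.4 / 4.5 = 1.64 mA.

I ≈ 1.6 mA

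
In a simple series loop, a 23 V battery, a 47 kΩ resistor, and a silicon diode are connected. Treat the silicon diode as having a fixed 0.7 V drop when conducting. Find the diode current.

KVL around the loop: 23 = V_D + I·R = 0.7 + I × 47 kΩ.
So I = (23 − 0.7) / 47 kΩ = 22.3 / 47 = 0.474 mA.

I ≈ 0.47 mA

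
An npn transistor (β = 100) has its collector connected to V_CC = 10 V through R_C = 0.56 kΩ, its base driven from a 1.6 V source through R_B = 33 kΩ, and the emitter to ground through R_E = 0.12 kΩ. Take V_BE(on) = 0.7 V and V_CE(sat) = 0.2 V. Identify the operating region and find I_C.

active; I_C ≈ 2 mA

Assume active. Base-emitter loop: I_B = (V_BB − V_BE)/(R_B + (β+1)R_E) = (1.6 − 0.7)/(33 + 101×0.12) = 0.0199 mA.
I_C = β·I_B = 100×0.0199 = 1.99 mA.
V_CE = V_CC − I_C·R_C − I_E·R_E = 10 − 1.99×0.56 − 2.01×0.12 = 8.64 V > V_CE(sat), so the active-region assumption holds.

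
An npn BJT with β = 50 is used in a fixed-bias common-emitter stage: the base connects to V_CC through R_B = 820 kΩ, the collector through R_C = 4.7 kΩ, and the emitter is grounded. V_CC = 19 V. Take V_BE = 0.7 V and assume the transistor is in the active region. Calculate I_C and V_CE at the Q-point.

I_C ≈ 1.1 mA, V_CE ≈ 14 V

Base loop: V_CC = I_B·R_B + V_BE, so I_B = (19 − 0.7)/820 kΩ = 0.0223 mA.
In the active region I_C = β·I_B = 50 × 0.0223 = 1.12 mA.
Collector loop: V_CE = V_CC − I_C·R_C = 19 − 1.12×4.7 = 13.8 V.
Since V_CE = 13.8 V > V_CE(sat) ≈ 0.2 V, the transistor is in the active region as assumed.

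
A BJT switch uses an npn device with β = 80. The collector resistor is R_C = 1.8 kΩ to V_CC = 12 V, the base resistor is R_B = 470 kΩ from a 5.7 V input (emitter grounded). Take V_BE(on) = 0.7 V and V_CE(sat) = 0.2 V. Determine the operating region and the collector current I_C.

Assume active. Base-emitter loop: I_B = (V_BB − V_BE)/R_B = (5.7 − 0.7)/470 = 0.0106 mA.
I_C = β·I_B = 80×0.0106 = 0.851 mA.
V_CE = V_CC − I_C·R_C = 12 − 0.851×1.8 = 10.5 V > V_CE(sat), so the active-region assumption holds.

active; I_C ≈ 0.85 mA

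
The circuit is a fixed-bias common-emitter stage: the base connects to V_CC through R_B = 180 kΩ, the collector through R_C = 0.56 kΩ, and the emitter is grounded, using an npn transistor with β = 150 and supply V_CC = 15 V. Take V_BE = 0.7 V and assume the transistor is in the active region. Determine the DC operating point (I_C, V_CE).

I_C ≈ 12 mA, V_CE ≈ 8.3 V

Base loop: V_CC = I_B·R_B + V_BE, so I_B = (15 − 0.7)/180 kΩ = 0.0794 mA.
In the active region I_C = β·I_B = 150 × 0.0794 = 11.9 mA.
Collector loop: V_CE = V_CC − I_C·R_C = 15 − 11.9×0.56 = 8.33 V.
Since V_CE = 8.33 V > V_CE(sat) ≈ 0.2 V, the transistor is in the active region as assumed.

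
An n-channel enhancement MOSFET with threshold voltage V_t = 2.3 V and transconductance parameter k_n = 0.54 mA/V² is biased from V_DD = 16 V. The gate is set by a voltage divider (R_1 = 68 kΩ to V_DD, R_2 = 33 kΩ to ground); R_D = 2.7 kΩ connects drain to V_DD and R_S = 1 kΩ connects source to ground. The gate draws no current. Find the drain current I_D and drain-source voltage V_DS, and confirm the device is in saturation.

V_G = V_DD·R_2/(R_1+R_2) = 16×33/101 = 5.23 V.
Assume saturation: I_D = (k_n/2)(V_GS − V_t)² with V_GS = V_G − I_D·R_S = 5.23 − 1·I_D.
Substituting gives 0.27·I_D² − 2.58·I_D + 2.31 = 0, with roots I_D = 1 or 8.56 mA.
The root I_D = 8.56 mA gives V_GS = -3.33 V ≤ V_t, so take I_D = 1 mA.
Then V_GS = 4.23 V and V_DS = V_DD − I_D(R_D+R_S) = 16 − 1×3.7 = 12.3 V.
Saturation requires V_DS ≥ V_GS − V_t = 1.93 V; 12.3 ≥ 1.93 ✓.

I_D ≈ 1 mA, V_DS ≈ 12 V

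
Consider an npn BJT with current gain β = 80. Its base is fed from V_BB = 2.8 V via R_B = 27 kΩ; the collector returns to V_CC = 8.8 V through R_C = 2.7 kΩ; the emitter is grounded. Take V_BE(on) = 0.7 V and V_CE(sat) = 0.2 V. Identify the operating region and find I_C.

saturation; I_C ≈ 3.2 mA

Assume active: I_B = (2.8 − 0.7)/27 = 0.0778 mA, giving I_C = β·I_B = 6.22 mA.
But then V_CE = 8.8 − 6.22×2.7 = -8 V < V_CE(sat) = 0.2 V — impossible in the active region.
So the transistor is saturated. With V_CE = 0.2 V, I_C = (V_CC − 0.2)/R_C = 8.6/2.7 = 3.19 mA.
Check: β·I_B = 6.22 mA > I_C = 3.19 mA, confirming saturation.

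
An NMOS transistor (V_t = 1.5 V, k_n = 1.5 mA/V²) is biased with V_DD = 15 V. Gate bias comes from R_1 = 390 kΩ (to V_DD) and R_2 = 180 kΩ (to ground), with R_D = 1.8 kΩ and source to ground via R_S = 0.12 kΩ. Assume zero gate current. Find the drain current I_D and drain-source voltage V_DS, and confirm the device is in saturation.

I_D ≈ 5.1 mA, V_DS ≈ 5.1 V

V_G = V_DD·R_2/(R_1+R_2) = 15×180/570 = 4.74 V.
Assume saturation: I_D = (k_n/2)(V_GS − V_t)² with V_GS = V_G − I_D·R_S = 4.74 − 0.12·I_D.
Substituting gives 0.0108·I_D² − 1.58·I_D + 7.86 = 0, with roots I_D = 5.15 or 141 mA.
The root I_D = 141 mA gives V_GS = -12.2 V ≤ V_t, so take I_D = 5.15 mA.
Then V_GS = 4.12 V and V_DS = V_DD − I_D(R_D+R_S) = 15 − 5.15×1.92 = 5.12 V.
Saturation requires V_DS ≥ V_GS − V_t = 2.62 V; 5.12 ≥ 2.62 ✓.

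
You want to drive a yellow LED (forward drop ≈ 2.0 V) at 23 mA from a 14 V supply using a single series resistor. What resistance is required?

R ≈ 0.52 kΩ

The resistor drops V_S − V_D = 14 − 2.0 = 12 V at 23 mA.
R = 12 V / 23 mA = 0.522 kΩ.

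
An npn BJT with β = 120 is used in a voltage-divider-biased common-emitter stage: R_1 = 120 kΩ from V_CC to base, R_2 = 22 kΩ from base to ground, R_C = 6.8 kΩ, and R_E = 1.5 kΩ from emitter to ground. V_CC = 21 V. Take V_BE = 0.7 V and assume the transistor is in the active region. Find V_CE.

V_CE ≈ 8.3 V

Thevenize the base divider: V_Th = V_CC·R_2/(R_1+R_2) = 21×22/142 = 3.25 V, R_Th = R_1‖R_2 = 18.6 kΩ.
Base-emitter loop: V_Th = I_B·R_Th + V_BE + (β+1)I_B·R_E, so I_B = (3.25 − 0.7) / (18.6 + 121×1.5) = 0.0128 mA.
I_C = β·I_B = 120×0.0128 = 1.53 mA, and I_E = (β+1)I_B = 1.54 mA.
V_CE = V_CC − I_C·R_C − I_E·R_E = 21 − 1.53×6.8 − 1.54×1.5 = 8.27 V.
V_CE = 8.27 V > 0.2 V confirms active-region operation.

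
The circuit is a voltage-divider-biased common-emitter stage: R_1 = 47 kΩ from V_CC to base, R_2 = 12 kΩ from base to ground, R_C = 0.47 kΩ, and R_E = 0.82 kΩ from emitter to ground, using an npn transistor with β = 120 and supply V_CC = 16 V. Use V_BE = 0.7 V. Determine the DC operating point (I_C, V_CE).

I_C ≈ 2.8 mA, V_CE ≈ 12 V

Thevenize the base divider: V_Th = V_CC·R_2/(R_1+R_2) = 16×12/59 = 3.25 V, R_Th = R_1‖R_2 = 9.56 kΩ.
Base-emitter loop: V_Th = I_B·R_Th + V_BE + (β+1)I_B·R_E, so I_B = (3.25 − 0.7) / (9.56 + 121×0.82) = 0.0235 mA.
I_C = β·I_B = 120×0.0235 = 2.82 mA, and I_E = (β+1)I_B = 2.84 mA.
V_CE = V_CC − I_C·R_C − I_E·R_E = 16 − 2.82×0.47 − 2.84×0.82 = 12.3 V.
V_CE = 12.3 V > 0.2 V confirms active-region operation.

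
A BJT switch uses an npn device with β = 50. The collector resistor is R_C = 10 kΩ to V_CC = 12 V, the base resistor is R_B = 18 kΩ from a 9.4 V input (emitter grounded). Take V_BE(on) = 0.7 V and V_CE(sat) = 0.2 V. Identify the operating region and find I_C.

saturation; I_C ≈ 1.2 mA

Assume active: I_B = (9.4 − 0.7)/18 = 0.483 mA, giving I_C = β·I_B = 24.2 mA.
But then V_CE = 12 − 24.2×10 = -230 V < V_CE(sat) = 0.2 V — impossible in the active region.
So the transistor is saturated. With V_CE = 0.2 V, I_C = (V_CC − 0.2)/R_C = 11.8/10 = 1.18 mA.
Check: β·I_B = 24.2 mA > I_C = 1.18 mA, confirming saturation.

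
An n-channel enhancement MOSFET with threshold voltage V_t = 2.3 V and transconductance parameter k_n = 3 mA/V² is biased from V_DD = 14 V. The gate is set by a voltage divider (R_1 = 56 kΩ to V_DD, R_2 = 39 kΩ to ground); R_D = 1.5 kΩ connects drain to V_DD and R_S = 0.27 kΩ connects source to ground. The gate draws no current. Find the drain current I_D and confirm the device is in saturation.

I_D ≈ 5.6 mA

V_G = V_DD·R_2/(R_1+R_2) = 14×39/95 = 5.75 V.
Assume saturation: I_D = (k_n/2)(V_GS − V_t)² with V_GS = V_G − I_D·R_S = 5.75 − 0.27·I_D.
Substituting gives 0.109·I_D² − 3.79·I_D + 17.8 = 0, with roots I_D = 5.61 or 29.1 mA.
The root I_D = 29.1 mA gives V_GS = -2.1 V ≤ V_t, so take I_D = 5.61 mA.
Then V_GS = 4.23 V and V_DS = V_DD − I_D(R_D+R_S) = 14 − 5.61×1.77 = 4.08 V.
Saturation requires V_DS ≥ V_GS − V_t = 1.93 V; 4.08 ≥ 1.93 ✓.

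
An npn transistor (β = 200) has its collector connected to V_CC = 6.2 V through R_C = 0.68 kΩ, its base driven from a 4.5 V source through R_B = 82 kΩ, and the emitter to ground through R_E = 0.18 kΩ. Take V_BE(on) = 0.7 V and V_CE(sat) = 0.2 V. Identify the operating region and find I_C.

Assume active. Base-emitter loop: I_B = (V_BB − V_BE)/(R_B + (β+1)R_E) = (4.5 − 0.7)/(82 + 201×0.18) = 0.0322 mA.
I_C = β·I_B = 200×0.0322 = 6.43 mA.
V_CE = V_CC − I_C·R_C − I_E·R_E = 6.2 − 6.43×0.68 − 6.46×0.18 = 0.664 V > V_CE(sat), so the active-region assumption holds.

active; I_C ≈ 6.4 mA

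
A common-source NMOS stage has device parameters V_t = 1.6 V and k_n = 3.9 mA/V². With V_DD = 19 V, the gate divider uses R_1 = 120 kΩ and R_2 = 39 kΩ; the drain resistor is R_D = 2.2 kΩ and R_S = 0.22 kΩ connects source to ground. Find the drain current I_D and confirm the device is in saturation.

I_D ≈ 6 mA

V_G = V_DD·R_2/(R_1+R_2) = 19×39/159 = 4.66 V.
Assume saturation: I_D = (k_n/2)(V_GS − V_t)² with V_GS = V_G − I_D·R_S = 4.66 − 0.22·I_D.
Substituting gives 0.0944·I_D² − 3.63·I_D + 18.3 = 0, with roots I_D = 5.96 or 32.5 mA.
The root I_D = 32.5 mA gives V_GS = -2.48 V ≤ V_t, so take I_D = 5.96 mA.
Then V_GS = 3.35 V and V_DS = V_DD − I_D(R_D+R_S) = 19 − 5.96×2.42 = 4.57 V.
Saturation requires V_DS ≥ V_GS − V_t = 1.75 V; 4.57 ≥ 1.75 ✓.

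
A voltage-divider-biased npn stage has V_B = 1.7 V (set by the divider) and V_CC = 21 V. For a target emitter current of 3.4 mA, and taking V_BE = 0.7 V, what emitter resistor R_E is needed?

V_E = V_B − V_BE = 1.7 − 0.7 = 1 V.
R_E = V_E / I_E = 1 / 3.4 = 0.294 kΩ.

R_E ≈ 0.29 kΩ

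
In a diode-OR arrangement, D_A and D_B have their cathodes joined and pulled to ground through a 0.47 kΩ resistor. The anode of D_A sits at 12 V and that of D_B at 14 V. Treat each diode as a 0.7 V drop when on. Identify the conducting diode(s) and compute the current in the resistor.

Assume both conduct. Then node N would need to be at both 12−0.7 = 11.3 V and 14−0.7 = 13.3 V, which is impossible.
Assume only D_B conducts: V_N = 14 − 0.7 = 13.3 V, so I_R = 13.3/0.47 = 28.3 mA.
Check D_A: its anode-to-cathode voltage is 12 − 13.3 = -1.3 V < 0.7 V, so it is off. The assumption is consistent.

Only D_B conducts; I_R ≈ 28 mA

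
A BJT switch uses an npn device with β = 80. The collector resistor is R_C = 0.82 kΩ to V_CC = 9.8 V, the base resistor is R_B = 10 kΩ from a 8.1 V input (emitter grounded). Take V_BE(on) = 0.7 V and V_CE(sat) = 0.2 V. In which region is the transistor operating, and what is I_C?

saturation; I_C ≈ 12 mA

Assume active: I_B = (8.1 − 0.7)/10 = 0.74 mA, giving I_C = β·I_B = 59.2 mA.
But then V_CE = 9.8 − 59.2×0.82 = -38.7 V < V_CE(sat) = 0.2 V — impossible in the active region.
So the transistor is saturated. With V_CE = 0.2 V, I_C = (V_CC − 0.2)/R_C = 9.6/0.82 = 11.7 mA.
Check: β·I_B = 59.2 mA > I_C = 11.7 mA, confirming saturation.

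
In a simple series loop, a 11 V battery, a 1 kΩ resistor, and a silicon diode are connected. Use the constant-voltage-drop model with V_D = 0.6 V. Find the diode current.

KVL around the loop: 11 = V_D + I·R = 0.6 + I × 1 kΩ.
So I = (11 − 0.6) / 1 kΩ = 10.4 / 1 = 10.4 mA.

I ≈ 10 mA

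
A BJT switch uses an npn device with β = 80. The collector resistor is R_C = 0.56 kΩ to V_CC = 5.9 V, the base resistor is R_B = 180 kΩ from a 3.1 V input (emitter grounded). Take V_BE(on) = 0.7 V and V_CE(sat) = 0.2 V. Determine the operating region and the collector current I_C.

active; I_C ≈ 1.1 mA

Assume active. Base-emitter loop: I_B = (V_BB − V_BE)/R_B = (3.1 − 0.7)/180 = 0.0133 mA.
I_C = β·I_B = 80×0.0133 = 1.07 mA.
V_CE = V_CC − I_C·R_C = 5.9 − 1.07×0.56 = 5.3 V > V_CE(sat), so the active-region assumption holds.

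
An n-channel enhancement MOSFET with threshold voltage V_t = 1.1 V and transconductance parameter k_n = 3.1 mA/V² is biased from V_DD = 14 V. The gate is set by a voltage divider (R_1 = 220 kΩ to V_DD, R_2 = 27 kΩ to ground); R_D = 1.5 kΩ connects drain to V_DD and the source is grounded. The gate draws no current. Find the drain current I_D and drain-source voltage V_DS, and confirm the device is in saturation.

I_D ≈ 0.29 mA, V_DS ≈ 14 V

V_G = V_DD·R_2/(R_1+R_2) = 14×27/247 = 1.53 V. With the source grounded, V_GS = V_G = 1.53 V.
Assume saturation: I_D = (k_n/2)(V_GS − V_t)² = (3.1/2)×(1.53 − 1.1)² = 1.55×0.43² = 0.287 mA.
V_DS = V_DD − I_D·R_D = 14 − 0.287×1.5 = 13.6 V.
Saturation requires V_DS ≥ V_GS − V_t = 0.43 V; 13.6 ≥ 0.43 ✓.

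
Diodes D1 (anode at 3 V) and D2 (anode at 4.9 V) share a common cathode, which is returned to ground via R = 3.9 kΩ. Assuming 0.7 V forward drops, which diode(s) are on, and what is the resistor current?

Only D2 conducts; I_R ≈ 1.1 mA

Assume both conduct. Then node N would need to be at both 3−0.7 = 2.3 V and 4.9−0.7 = 4.2 V, which is impossible.
Assume only D2 conducts: V_N = 4.9 − 0.7 = 4.2 V, so I_R = 4.2/3.9 = 1.08 mA.
Check D1: its anode-to-cathode voltage is 3 − 4.2 = -1.2 V < 0.7 V, so it is off. The assumption is consistent.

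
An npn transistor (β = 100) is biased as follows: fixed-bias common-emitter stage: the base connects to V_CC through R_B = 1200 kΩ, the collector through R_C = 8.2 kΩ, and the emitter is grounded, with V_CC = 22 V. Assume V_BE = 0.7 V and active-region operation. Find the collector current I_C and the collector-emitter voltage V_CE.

I_C ≈ 1.8 mA, V_CE ≈ 7.4 V

Base loop: V_CC = I_B·R_B + V_BE, so I_B = (22 − 0.7)/1200 kΩ = 0.0178 mA.
In the active region I_C = β·I_B = 100 × 0.0178 = 1.78 mA.
Collector loop: V_CE = V_CC − I_C·R_C = 22 − 1.78×8.2 = 7.45 V.
Since V_CE = 7.45 V > V_CE(sat) ≈ 0.2 V, the transistor is in the active region as assumed.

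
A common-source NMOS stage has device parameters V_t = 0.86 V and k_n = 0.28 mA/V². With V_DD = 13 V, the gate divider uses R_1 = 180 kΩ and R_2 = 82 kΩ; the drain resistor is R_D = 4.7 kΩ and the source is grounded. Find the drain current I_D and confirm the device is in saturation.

V_G = V_DD·R_2/(R_1+R_2) = 13×82/262 = 4.07 V. With the source grounded, V_GS = V_G = 4.07 V.
Assume saturation: I_D = (k_n/2)(V_GS − V_t)² = (0.28/2)×(4.07 − 0.86)² = 0.14×3.21² = 1.44 mA.
V_DS = V_DD − I_D·R_D = 13 − 1.44×4.7 = 6.23 V.
Saturation requires V_DS ≥ V_GS − V_t = 3.21 V; 6.23 ≥ 3.21 ✓.

I_D ≈ 1.4 mA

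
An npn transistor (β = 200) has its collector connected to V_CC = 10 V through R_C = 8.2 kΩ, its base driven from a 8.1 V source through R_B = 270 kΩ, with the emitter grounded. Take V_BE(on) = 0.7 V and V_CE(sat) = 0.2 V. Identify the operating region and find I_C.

Assume active: I_B = (8.1 − 0.7)/270 = 0.0274 mA, giving I_C = β·I_B = 5.48 mA.
But then V_CE = 10 − 5.48×8.2 = -34.9 V < V_CE(sat) = 0.2 V — impossible in the active region.
So the transistor is saturated. With V_CE = 0.2 V, I_C = (V_CC − 0.2)/R_C = 9.8/8.2 = 1.2 mA.
Check: β·I_B = 5.48 mA > I_C = 1.2 mA, confirming saturation.

saturation; I_C ≈ 1.2 mA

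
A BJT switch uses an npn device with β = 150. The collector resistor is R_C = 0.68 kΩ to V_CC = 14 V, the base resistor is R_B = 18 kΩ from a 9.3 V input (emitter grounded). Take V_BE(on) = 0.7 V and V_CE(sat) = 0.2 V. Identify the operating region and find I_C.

Assume active: I_B = (9.3 − 0.7)/18 = 0.478 mA, giving I_C = β·I_B = 71.7 mA.
But then V_CE = 14 − 71.7×0.68 = -34.7 V < V_CE(sat) = 0.2 V — impossible in the active region.
So the transistor is saturated. With V_CE = 0.2 V, I_C = (V_CC − 0.2)/R_C = 13.8/0.68 = 20.3 mA.
Check: β·I_B = 71.7 mA > I_C = 20.3 mA, confirming saturation.

saturation; I_C ≈ 20 mA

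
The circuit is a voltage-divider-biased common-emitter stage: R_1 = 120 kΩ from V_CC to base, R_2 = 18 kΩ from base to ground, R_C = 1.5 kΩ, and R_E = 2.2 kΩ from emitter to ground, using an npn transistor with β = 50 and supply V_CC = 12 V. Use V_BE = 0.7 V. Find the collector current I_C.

I_C ≈ 0.34 mA

Thevenize the base divider: V_Th = V_CC·R_2/(R_1+R_2) = 12×18/138 = 1.57 V, R_Th = R_1‖R_2 = 15.7 kΩ.
Base-emitter loop: V_Th = I_B·R_Th + V_BE + (β+1)I_B·R_E, so I_B = (1.57 − 0.7) / (15.7 + 51×2.2) = 0.00677 mA.
I_C = β·I_B = 50×0.00677 = 0.338 mA, and I_E = (β+1)I_B = 0.345 mA.
V_CE = V_CC − I_C·R_C − I_E·R_E = 12 − 0.338×1.5 − 0.345×2.2 = 10.7 V.
V_CE = 10.7 V > 0.2 V confirms active-region operation.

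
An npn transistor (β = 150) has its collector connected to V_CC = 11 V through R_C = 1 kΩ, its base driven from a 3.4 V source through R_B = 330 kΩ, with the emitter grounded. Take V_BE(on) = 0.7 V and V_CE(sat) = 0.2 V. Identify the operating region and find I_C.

Assume active. Base-emitter loop: I_B = (V_BB − V_BE)/R_B = (3.4 − 0.7)/330 = 0.00818 mA.
I_C = β·I_B = 150×0.00818 = 1.23 mA.
V_CE = V_CC − I_C·R_C = 11 − 1.23×1 = 9.77 V > V_CE(sat), so the active-region assumption holds.

active; I_C ≈ 1.2 mA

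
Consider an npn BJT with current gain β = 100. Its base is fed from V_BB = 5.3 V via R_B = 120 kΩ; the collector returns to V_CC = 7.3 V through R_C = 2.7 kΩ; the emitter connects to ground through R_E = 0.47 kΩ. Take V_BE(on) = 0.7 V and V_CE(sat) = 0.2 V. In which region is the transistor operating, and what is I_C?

saturation; I_C ≈ 2.2 mA

Assume active: I_B = (5.3 − 0.7)/(120 + 101×0.47) = 0.0275 mA, I_C = β·I_B = 2.75 mA.
Then V_CE = 7.3 − 2.75×2.7 − 2.77×0.47 = -1.42 V < 0.2 V — the active assumption fails.
Re-solve with V_CE = 0.2 V. KCL at the emitter: V_E/R_E = (V_BB−0.7−V_E)/R_B + (V_CC−0.2−V_E)/R_C, giving V_E = 1.06 V.
I_C = (V_CC − 0.2 − V_E)/R_C = (7.1 − 1.06)/2.7 = 2.24 mA.
Check: I_B = (4.6 − 1.06)/120 = 0.0295 mA, and β·I_B = 2.95 mA > I_C, confirming saturation.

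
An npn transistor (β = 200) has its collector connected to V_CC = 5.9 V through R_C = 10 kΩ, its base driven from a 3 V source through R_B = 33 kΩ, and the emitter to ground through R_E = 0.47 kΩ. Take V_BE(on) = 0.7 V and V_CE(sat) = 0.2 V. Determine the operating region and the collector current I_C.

Assume active: I_B = (3 − 0.7)/(33 + 201×0.47) = 0.018 mA, I_C = β·I_B = 3.61 mA.
Then V_CE = 5.9 − 3.61×10 − 3.63×0.47 = -31.9 V < 0.2 V — the active assumption fails.
Re-solve with V_CE = 0.2 V. KCL at the emitter: V_E/R_E = (V_BB−0.7−V_E)/R_B + (V_CC−0.2−V_E)/R_C, giving V_E = 0.283 V.
I_C = (V_CC − 0.2 − V_E)/R_C = (5.7 − 0.283)/10 = 0.542 mA.
Check: I_B = (2.3 − 0.283)/33 = 0.0611 mA, and β·I_B = 12.2 mA > I_C, confirming saturation.

saturation; I_C ≈ 0.54 mA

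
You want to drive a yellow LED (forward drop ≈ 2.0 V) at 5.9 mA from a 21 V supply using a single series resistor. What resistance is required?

R ≈ 3.2 kΩ

The resistor drops V_S − V_D = 21 − 2.0 = 19 V at 5.9 mA.
R = 19 V / 5.9 mA = 3.22 kΩ.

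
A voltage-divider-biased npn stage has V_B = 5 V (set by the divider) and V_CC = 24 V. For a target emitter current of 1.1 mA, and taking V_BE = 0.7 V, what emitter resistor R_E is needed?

R_E ≈ 3.9 kΩ

V_E = V_B − V_BE = 5 − 0.7 = 4.3 V.
R_E = V_E / I_E = 4.3 / 1.1 = 3.91 kΩ.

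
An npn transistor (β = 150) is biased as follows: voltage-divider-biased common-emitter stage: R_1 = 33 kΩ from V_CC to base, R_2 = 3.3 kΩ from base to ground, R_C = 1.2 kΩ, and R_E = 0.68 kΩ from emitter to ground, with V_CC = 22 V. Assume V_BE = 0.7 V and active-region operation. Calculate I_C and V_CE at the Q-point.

I_C ≈ 1.8 mA, V_CE ≈ 19 V

Thevenize the base divider: V_Th = V_CC·R_2/(R_1+R_2) = 22×3.3/36.3 = 2 V, R_Th = R_1‖R_2 = 3 kΩ.
Base-emitter loop: V_Th = I_B·R_Th + V_BE + (β+1)I_B·R_E, so I_B = (2 − 0.7) / (3 + 151×0.68) = 0.0123 mA.
I_C = β·I_B = 150×0.0123 = 1.85 mA, and I_E = (β+1)I_B = 1.86 mA.
V_CE = V_CC − I_C·R_C − I_E·R_E = 22 − 1.85×1.2 − 1.86×0.68 = 18.5 V.
V_CE = 18.5 V > 0.2 V confirms active-region operation.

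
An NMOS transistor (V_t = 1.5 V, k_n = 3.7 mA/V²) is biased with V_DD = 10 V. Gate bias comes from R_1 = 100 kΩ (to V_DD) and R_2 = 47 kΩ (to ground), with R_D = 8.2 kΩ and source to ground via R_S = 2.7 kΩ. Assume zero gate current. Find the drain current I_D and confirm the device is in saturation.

I_D ≈ 0.45 mA

V_G = V_DD·R_2/(R_1+R_2) = 10×47/147 = 3.2 V.
Assume saturation: I_D = (k_n/2)(V_GS − V_t)² with V_GS = V_G − I_D·R_S = 3.2 − 2.7·I_D.
Substituting gives 13.5·I_D² − 18·I_D + 5.33 = 0, with roots I_D = 0.447 or 0.885 mA.
The root I_D = 0.885 mA gives V_GS = 0.808 V ≤ V_t, so take I_D = 0.447 mA.
Then V_GS = 1.99 V and V_DS = V_DD − I_D(R_D+R_S) = 10 − 0.447×10.9 = 5.13 V.
Saturation requires V_DS ≥ V_GS − V_t = 0.491 V; 5.13 ≥ 0.491 ✓.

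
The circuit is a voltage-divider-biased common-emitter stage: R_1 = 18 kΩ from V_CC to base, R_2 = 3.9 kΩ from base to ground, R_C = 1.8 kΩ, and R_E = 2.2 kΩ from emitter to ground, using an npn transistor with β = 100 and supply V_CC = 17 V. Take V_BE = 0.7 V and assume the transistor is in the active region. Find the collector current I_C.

Thevenize the base divider: V_Th = V_CC·R_2/(R_1+R_2) = 17×3.9/21.9 = 3.03 V, R_Th = R_1‖R_2 = 3.21 kΩ.
Base-emitter loop: V_Th = I_B·R_Th + V_BE + (β+1)I_B·R_E, so I_B = (3.03 − 0.7) / (3.21 + 101×2.2) = 0.0103 mA.
I_C = β·I_B = 100×0.0103 = 1.03 mA, and I_E = (β+1)I_B = 1.04 mA.
V_CE = V_CC − I_C·R_C − I_E·R_E = 17 − 1.03×1.8 − 1.04×2.2 = 12.8 V.
V_CE = 12.8 V > 0.2 V confirms active-region operation.

I_C ≈ 1 mA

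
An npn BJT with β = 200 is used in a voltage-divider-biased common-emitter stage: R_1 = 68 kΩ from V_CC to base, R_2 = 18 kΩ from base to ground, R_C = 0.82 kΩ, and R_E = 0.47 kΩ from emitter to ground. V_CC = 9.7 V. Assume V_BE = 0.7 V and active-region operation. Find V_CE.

V_CE ≈ 6.5 V

Thevenize the base divider: V_Th = V_CC·R_2/(R_1+R_2) = 9.7×18/86 = 2.03 V, R_Th = R_1‖R_2 = 14.2 kΩ.
Base-emitter loop: V_Th = I_B·R_Th + V_BE + (β+1)I_B·R_E, so I_B = (2.03 − 0.7) / (14.2 + 201×0.47) = 0.0122 mA.
I_C = β·I_B = 200×0.0122 = 2.45 mA, and I_E = (β+1)I_B = 2.46 mA.
V_CE = V_CC − I_C·R_C − I_E·R_E = 9.7 − 2.45×0.82 − 2.46×0.47 = 6.54 V.
V_CE = 6.54 V > 0.2 V confirms active-region operation.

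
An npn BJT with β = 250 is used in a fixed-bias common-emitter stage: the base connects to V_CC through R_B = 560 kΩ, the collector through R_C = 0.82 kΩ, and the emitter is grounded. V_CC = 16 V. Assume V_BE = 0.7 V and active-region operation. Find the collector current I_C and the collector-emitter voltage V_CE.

I_C ≈ 6.8 mA, V_CE ≈ 10 V

Base loop: V_CC = I_B·R_B + V_BE, so I_B = (16 − 0.7)/560 kΩ = 0.0273 mA.
In the active region I_C = β·I_B = 250 × 0.0273 = 6.83 mA.
Collector loop: V_CE = V_CC − I_C·R_C = 16 − 6.83×0.82 = 10.4 V.
Since V_CE = 10.4 V > V_CE(sat) ≈ 0.2 V, the transistor is in the active region as assumed.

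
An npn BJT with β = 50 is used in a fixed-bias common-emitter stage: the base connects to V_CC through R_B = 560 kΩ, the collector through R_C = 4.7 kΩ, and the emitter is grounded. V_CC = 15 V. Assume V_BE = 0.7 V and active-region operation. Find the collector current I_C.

Base loop: V_CC = I_B·R_B + V_BE, so I_B = (15 − 0.7)/560 kΩ = 0.0255 mA.
In the active region I_C = β·I_B = 50 × 0.0255 = 1.28 mA.
Collector loop: V_CE = V_CC − I_C·R_C = 15 − 1.28×4.7 = 9 V.
Since V_CE = 9 V > V_CE(sat) ≈ 0.2 V, the transistor is in the active region as assumed.

I_C ≈ 1.3 mA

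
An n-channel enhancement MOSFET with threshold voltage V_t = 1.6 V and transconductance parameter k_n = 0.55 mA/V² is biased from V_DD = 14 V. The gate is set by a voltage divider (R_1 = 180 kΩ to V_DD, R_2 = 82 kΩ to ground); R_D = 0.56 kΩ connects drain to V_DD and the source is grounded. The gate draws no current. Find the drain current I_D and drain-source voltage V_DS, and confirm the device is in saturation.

V_G = V_DD·R_2/(R_1+R_2) = 14×82/262 = 4.38 V. With the source grounded, V_GS = V_G = 4.38 V.
Assume saturation: I_D = (k_n/2)(V_GS − V_t)² = (0.55/2)×(4.38 − 1.6)² = 0.275×2.78² = 2.13 mA.
V_DS = V_DD − I_D·R_D = 14 − 2.13×0.56 = 12.8 V.
Saturation requires V_DS ≥ V_GS − V_t = 2.78 V; 12.8 ≥ 2.78 ✓.

I_D ≈ 2.1 mA, V_DS ≈ 13 V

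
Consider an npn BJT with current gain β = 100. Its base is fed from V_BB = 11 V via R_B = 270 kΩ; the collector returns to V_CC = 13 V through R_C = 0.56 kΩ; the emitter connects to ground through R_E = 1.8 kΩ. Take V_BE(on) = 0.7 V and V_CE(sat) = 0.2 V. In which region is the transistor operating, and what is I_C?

active; I_C ≈ 2.3 mA

Assume active. Base-emitter loop: I_B = (V_BB − V_BE)/(R_B + (β+1)R_E) = (11 − 0.7)/(270 + 101×1.8) = 0.0228 mA.
I_C = β·I_B = 100×0.0228 = 2.28 mA.
V_CE = V_CC − I_C·R_C − I_E·R_E = 13 − 2.28×0.56 − 2.3×1.8 = 7.58 V > V_CE(sat), so the active-region assumption holds.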